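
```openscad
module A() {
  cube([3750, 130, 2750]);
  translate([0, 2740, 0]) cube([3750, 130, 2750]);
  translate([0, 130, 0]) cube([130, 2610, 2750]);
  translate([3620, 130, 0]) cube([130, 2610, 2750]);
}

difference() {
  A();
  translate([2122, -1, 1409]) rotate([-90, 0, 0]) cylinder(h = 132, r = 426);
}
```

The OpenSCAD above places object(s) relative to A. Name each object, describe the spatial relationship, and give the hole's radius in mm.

The subtracted cylinder has r = 426 mm.

A is a house frame. The house frame has a circular hole through its front wall. The hole's radius is 426 mm.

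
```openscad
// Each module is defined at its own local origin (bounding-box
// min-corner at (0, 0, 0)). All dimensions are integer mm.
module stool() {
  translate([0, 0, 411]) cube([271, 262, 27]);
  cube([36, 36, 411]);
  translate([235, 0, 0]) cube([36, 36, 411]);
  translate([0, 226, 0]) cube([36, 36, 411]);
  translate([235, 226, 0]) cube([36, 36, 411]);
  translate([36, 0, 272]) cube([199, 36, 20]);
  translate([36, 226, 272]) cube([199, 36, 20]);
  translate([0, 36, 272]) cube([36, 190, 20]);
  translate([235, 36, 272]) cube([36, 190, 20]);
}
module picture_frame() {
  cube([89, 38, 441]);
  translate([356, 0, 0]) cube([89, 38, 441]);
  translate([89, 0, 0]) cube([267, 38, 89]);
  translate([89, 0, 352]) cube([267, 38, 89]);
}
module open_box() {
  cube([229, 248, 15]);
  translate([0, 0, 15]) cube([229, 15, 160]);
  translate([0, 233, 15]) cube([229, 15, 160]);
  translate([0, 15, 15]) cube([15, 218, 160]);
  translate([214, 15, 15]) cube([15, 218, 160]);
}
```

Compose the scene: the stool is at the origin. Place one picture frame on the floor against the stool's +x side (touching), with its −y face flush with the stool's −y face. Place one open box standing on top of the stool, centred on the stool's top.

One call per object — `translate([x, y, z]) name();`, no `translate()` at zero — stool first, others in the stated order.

stool();
translate([271, 0, 0]) picture_frame();
translate([21, 7, 438]) open_box();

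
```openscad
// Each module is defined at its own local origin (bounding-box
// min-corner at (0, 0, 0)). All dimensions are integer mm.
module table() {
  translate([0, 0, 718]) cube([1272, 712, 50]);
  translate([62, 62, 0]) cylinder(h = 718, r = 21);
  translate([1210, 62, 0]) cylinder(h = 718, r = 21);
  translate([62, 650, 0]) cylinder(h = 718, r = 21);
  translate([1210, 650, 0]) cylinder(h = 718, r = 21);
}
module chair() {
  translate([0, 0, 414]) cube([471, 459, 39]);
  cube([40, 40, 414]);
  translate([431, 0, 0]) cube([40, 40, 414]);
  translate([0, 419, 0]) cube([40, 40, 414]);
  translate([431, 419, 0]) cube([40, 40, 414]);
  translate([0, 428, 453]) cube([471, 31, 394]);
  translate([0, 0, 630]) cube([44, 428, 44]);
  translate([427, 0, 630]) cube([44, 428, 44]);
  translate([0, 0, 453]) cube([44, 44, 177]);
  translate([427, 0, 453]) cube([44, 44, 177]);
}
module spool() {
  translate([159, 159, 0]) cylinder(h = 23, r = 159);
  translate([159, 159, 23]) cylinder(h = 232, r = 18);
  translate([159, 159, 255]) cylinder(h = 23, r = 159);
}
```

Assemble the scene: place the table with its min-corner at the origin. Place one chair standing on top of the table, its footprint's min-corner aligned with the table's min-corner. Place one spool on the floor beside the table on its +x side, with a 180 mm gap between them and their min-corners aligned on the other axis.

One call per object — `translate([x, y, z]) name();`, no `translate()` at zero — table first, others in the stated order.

table();
translate([0, 0, 768]) chair();
translate([1452, 0, 0]) spool();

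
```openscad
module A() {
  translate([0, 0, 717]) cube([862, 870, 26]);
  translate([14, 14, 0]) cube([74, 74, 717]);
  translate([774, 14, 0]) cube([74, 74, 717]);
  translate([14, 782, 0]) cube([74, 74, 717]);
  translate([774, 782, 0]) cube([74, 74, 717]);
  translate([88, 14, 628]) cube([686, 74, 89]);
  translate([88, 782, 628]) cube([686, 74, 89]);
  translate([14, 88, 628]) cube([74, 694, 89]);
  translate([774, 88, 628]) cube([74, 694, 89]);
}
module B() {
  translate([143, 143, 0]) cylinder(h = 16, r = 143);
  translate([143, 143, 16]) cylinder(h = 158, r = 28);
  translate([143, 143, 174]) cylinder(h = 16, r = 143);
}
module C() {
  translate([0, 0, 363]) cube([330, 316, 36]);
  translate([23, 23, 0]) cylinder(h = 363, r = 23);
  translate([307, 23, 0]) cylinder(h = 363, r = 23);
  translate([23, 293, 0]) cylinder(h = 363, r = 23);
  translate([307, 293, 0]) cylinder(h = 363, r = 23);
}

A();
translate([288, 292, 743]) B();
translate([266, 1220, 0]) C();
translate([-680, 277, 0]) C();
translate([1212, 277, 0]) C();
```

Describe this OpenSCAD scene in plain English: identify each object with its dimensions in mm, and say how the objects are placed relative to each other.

A is a table: top 862 mm (x) × 870 mm (y), 26 mm thick, upper face at z = 743 mm, on four 74×74 mm square legs, each inset 14 mm from the nearest pair of top edges, running from z = 0 to the bottom of the top. Four apron rails, 74 mm thick and 89 mm tall, run between adjacent legs with their top edges flush with the underside of the top and their outer faces flush with the legs' outer faces.

B is a spool: two coaxial disc flanges of radius 143 mm and thickness 16 mm, joined by a core cylinder of radius 28 mm and height 158 mm. The lower flange rests on z = 0 and the three cylinders share a vertical axis.

C is a four-legged stool. The seat is 330×316 mm, 36 mm thick, top at z = 399 mm. It stands on four round legs, each 46 mm in diameter, from z = 0 to the seat underside, each leg's axis is inset half a diameter from the nearest pair of seat edges (so the leg's bounding box is flush with the corner).

The spool is on top of the table, centred. Three stools sit around the table at the +y, −x, +x sides.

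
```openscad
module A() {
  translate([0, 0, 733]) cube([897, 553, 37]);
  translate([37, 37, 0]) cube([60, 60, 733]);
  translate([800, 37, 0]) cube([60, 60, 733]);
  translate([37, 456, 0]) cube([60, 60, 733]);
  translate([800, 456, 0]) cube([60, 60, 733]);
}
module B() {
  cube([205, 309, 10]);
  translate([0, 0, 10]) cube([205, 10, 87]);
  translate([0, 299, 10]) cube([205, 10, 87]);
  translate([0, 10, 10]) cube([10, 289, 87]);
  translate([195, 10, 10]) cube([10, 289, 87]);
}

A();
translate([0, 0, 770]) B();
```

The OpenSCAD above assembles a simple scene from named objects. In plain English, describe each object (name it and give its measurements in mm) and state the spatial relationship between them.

A is a table: top 897 mm (x) × 553 mm (y), 37 mm thick, upper face at z = 770 mm, on four 60×60 mm square legs, each inset 37 mm from the nearest pair of top edges, running from z = 0 to the bottom of the top.

B is an open-topped rectangular box: outside dimensions 205×309×97 mm, with a uniform wall and base thickness of 10 mm. The base is a full 205×309 slab on the floor; four walls sit on top of the base. The front and back walls (the −y and +y sides) span the full width; the two side walls fit between them.

The open box is on top of the table.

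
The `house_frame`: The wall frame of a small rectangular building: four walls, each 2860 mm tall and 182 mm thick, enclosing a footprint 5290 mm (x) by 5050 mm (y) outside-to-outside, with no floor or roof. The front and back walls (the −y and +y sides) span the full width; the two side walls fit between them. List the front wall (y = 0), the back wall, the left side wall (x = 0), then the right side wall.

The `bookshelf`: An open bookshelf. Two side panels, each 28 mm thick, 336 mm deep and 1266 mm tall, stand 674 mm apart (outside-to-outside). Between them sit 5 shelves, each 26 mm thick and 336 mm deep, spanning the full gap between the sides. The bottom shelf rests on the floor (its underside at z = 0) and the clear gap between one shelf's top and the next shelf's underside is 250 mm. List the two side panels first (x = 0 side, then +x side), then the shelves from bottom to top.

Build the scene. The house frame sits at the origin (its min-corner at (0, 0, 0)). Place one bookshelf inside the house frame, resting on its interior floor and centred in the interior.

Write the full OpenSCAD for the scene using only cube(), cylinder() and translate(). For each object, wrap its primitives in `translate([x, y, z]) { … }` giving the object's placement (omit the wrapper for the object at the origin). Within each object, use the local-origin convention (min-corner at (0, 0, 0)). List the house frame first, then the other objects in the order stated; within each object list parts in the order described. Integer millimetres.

cube([5290, 182, 2860]);
translate([0, 4868, 0]) cube([5290, 182, 2860]);
translate([0, 182, 0]) cube([182, 4686, 2860]);
translate([5108, 182, 0]) cube([182, 4686, 2860]);
translate([2308, 2357, 0]) {
  cube([28, 336, 1266]);
  translate([646, 0, 0]) cube([28, 336, 1266]);
  translate([28, 0, 0]) cube([618, 336, 26]);
  translate([28, 0, 276]) cube([618, 336, 26]);
  translate([28, 0, 552]) cube([618, 336, 26]);
  translate([28, 0, 828]) cube([618, 336, 26]);
  translate([28, 0, 1104]) cube([618, 336, 26]);
}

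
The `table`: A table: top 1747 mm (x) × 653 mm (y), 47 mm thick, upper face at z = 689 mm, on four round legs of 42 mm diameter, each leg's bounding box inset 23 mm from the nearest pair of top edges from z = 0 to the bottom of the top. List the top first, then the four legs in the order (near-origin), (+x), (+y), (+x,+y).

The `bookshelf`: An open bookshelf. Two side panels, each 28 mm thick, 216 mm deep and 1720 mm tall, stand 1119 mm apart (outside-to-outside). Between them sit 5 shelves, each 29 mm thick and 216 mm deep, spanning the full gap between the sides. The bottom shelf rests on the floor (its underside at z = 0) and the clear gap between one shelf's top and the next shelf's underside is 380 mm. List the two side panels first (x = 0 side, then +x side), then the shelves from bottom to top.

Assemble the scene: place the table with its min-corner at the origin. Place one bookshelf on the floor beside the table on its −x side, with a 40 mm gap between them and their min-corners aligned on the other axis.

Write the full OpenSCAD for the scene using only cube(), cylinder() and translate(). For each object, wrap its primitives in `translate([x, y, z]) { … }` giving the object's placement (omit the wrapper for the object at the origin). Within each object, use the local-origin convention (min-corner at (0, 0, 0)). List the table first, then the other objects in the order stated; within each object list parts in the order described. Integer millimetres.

translate([0, 0, 642]) cube([1747, 653, 47]);
translate([44, 44, 0]) cylinder(h = 642, r = 21);
translate([1703, 44, 0]) cylinder(h = 642, r = 21);
translate([44, 609, 0]) cylinder(h = 642, r = 21);
translate([1703, 609, 0]) cylinder(h = 642, r = 21);
translate([-1159, 0, 0]) {
  cube([28, 216, 1720]);
  translate([1091, 0, 0]) cube([28, 216, 1720]);
  translate([28, 0, 0]) cube([1063, 216, 29]);
  translate([28, 0, 409]) cube([1063, 216, 29]);
  translate([28, 0, 818]) cube([1063, 216, 29]);
  translate([28, 0, 1227]) cube([1063, 216, 29]);
  translate([28, 0, 1636]) cube([1063, 216, 29]);
}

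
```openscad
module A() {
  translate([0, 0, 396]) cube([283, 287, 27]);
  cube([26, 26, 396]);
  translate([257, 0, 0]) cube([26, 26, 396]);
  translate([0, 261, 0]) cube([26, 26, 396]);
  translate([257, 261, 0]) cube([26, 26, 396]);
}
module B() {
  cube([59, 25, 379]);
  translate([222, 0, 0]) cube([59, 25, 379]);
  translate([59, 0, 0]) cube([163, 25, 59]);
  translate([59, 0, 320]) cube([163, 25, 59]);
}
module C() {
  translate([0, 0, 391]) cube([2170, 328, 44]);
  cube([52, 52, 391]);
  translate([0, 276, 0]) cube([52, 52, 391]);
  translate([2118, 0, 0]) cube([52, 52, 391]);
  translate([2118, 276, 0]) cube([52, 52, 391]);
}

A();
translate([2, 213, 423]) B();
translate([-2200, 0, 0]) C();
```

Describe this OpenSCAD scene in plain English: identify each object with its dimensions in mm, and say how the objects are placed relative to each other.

A is a four-legged stool. The seat is a 283×287×27 mm slab whose top surface is at z = 423 mm; four square legs, each 26×26 mm in cross-section, run from the floor (z = 0) to the underside of the seat, each flush with a corner of the seat.

B is a picture frame with a 163×261 mm rectangular opening (x by z) and a uniform 59 mm border on every side. Frame depth is 25 mm along y. It is built from two vertical stiles running the full outside height and two horizontal rails spanning the gap between the stiles.

C is a long wooden bench with a 2170 mm (x) × 328 mm (y) seat, 44 mm thick, its top surface 435 mm above the floor. Four 52 mm square legs at the seat corners, flush with the edges, run from z = 0 to the seat underside.

The picture frame is on top of the stool. The bench is on the floor beside the stool on its −x side.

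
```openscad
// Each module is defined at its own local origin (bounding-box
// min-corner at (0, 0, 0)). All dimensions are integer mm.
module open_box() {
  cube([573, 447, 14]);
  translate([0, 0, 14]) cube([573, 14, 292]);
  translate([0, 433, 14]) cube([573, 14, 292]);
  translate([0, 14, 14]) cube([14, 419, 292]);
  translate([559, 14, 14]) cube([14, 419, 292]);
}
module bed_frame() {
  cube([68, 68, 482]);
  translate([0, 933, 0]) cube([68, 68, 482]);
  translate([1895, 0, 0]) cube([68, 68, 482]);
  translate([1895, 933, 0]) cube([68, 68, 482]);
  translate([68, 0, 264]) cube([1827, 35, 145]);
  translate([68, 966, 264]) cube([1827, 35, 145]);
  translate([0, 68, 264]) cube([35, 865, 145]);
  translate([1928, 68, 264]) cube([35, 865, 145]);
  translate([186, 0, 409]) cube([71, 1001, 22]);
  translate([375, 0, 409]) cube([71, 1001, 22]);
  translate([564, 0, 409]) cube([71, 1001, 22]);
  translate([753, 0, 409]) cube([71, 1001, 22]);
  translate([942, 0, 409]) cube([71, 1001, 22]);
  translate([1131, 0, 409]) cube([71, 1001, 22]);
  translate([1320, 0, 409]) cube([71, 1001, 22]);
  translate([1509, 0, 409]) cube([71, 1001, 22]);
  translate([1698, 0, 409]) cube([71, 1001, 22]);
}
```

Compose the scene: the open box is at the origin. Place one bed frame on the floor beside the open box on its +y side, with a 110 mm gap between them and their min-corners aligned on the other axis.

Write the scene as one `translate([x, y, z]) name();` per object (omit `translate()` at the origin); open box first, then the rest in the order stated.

open_box();
translate([0, 557, 0]) bed_frame();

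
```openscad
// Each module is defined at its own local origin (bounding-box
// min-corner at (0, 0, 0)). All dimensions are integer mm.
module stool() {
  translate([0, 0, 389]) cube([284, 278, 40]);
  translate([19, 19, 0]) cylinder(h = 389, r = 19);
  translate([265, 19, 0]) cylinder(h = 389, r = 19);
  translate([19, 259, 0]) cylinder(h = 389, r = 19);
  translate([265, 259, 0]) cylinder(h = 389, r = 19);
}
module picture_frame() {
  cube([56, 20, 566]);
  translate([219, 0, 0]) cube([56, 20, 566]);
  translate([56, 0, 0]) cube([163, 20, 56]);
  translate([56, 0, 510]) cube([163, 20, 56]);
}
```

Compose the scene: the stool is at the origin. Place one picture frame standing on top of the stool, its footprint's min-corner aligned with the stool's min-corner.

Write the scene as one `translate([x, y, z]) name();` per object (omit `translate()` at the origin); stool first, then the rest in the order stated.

stool();
translate([0, 0, 429]) picture_frame();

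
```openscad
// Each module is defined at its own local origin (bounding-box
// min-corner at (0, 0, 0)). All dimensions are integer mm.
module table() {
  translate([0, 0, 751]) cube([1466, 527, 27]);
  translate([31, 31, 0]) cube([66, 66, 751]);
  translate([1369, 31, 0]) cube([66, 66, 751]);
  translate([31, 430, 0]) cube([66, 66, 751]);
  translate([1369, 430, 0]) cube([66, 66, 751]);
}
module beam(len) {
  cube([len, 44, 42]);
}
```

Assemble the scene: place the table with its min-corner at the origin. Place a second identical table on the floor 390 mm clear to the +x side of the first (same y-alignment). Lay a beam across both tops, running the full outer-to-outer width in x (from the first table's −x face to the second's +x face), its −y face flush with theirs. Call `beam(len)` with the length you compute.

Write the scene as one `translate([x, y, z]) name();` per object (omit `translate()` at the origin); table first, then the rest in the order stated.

table();
translate([1856, 0, 0]) table();
translate([0, 0, 778]) beam(3322);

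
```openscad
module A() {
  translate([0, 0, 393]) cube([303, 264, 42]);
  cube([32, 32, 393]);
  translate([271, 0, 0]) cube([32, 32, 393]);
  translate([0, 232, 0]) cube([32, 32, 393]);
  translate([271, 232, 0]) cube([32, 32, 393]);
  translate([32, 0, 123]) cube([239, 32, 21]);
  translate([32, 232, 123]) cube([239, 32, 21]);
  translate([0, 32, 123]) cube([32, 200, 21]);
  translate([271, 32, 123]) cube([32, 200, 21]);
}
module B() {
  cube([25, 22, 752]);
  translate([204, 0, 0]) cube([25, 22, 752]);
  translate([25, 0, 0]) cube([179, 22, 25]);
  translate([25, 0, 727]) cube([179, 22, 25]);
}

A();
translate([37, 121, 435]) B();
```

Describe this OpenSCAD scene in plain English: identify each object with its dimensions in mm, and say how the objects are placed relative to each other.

A is a four-legged stool. The seat is a 303×264×42 mm slab whose top surface is at z = 435 mm; four square legs, each 32×32 mm in cross-section, run from the floor (z = 0) to the underside of the seat, each flush with a corner of the seat. Four stretchers, 32 mm wide and 21 mm tall, connect adjacent legs with their undersides at z = 123 mm, each running between the inner faces of the legs it joins and aligned with the legs' outer faces on the other axis.

B is a rectangular picture frame lying in the x–z plane (depth along y). The opening is 179 mm wide (x) by 702 mm tall (z), surrounded by a border 25 mm wide on all four sides. The frame is 22 mm deep and is made of two full-height vertical stiles with two horizontal rails fitted between them.

The picture frame is on top of the stool, centred.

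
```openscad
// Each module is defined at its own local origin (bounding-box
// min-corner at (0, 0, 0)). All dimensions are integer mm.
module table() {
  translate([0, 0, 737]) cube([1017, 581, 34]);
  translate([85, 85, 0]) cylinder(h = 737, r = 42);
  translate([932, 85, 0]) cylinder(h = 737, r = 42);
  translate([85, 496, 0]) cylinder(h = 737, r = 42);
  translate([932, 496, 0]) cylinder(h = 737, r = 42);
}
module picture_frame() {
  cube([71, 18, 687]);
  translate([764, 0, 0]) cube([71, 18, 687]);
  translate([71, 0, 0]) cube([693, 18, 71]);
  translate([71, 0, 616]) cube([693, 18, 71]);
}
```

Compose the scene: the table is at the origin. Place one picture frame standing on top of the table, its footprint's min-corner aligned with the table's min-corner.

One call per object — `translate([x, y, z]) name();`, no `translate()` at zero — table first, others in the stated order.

table();
translate([0, 0, 771]) picture_frame();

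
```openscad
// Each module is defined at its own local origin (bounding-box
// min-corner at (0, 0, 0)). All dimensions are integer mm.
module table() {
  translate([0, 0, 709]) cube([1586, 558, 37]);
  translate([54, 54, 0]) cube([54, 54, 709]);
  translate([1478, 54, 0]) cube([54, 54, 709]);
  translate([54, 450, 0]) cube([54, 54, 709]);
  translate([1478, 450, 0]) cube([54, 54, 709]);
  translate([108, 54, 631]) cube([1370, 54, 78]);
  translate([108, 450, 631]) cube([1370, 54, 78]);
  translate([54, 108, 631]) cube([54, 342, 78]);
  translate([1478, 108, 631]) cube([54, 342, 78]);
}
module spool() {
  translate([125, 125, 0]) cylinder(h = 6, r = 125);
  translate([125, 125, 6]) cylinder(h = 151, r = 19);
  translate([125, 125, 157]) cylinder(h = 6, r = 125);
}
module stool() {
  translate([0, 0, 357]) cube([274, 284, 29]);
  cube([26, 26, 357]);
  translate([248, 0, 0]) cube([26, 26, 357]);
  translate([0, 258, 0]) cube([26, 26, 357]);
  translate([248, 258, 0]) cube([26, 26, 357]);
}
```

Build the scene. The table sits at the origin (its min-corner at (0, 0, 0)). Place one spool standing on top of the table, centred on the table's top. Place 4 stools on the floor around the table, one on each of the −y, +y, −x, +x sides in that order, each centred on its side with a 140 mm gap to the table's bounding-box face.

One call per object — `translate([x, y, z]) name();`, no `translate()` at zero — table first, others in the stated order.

table();
translate([668, 154, 746]) spool();
translate([656, -424, 0]) stool();
translate([656, 698, 0]) stool();
translate([-414, 137, 0]) stool();
translate([1726, 137, 0]) stool();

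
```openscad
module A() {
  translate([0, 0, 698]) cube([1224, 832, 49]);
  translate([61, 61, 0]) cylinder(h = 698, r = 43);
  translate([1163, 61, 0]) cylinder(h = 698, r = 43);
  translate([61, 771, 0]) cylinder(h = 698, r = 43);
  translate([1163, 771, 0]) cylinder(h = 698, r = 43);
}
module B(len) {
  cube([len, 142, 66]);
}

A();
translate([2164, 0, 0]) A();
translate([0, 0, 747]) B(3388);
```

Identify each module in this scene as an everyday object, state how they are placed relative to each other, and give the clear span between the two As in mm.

A is a table. B is a beam. A beam spans the tops of two tables. The clear span between the two tables is 940 mm.

Second table starts at x = 2164; first ends at x = 1224; clear span = 2164 − 1224 = 940 mm.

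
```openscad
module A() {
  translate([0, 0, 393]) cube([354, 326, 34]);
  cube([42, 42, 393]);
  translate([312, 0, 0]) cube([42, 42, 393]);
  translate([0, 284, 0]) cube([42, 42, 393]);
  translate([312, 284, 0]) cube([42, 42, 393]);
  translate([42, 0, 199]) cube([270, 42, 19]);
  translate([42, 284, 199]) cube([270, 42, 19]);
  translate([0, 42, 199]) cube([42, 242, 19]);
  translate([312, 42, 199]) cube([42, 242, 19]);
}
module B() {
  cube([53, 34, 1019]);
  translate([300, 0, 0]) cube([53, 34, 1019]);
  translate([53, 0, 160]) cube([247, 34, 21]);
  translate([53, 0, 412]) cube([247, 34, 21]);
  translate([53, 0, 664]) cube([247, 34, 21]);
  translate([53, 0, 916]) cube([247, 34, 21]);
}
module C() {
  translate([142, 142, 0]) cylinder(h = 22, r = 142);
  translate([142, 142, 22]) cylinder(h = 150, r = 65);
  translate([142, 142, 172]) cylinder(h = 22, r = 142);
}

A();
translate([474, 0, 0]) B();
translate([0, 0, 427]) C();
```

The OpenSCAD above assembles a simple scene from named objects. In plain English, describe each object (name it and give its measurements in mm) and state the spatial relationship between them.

A is a simple wooden stool: a rectangular seat 354 mm (x) by 326 mm (y), 34 mm thick, top face at z = 427 mm, on four square legs, each 42×42 mm in cross-section. The legs rest on z = 0, each flush with a corner of the seat. Four stretchers, 42 mm wide and 19 mm tall, connect adjacent legs with their undersides at z = 199 mm, each running between the inner faces of the legs it joins and aligned with the legs' outer faces on the other axis.

B is a wooden ladder with two side rails of 53×34 mm section and 1019 mm height, set 353 mm apart overall. Between them run 4 rectangular rungs (34 mm deep, 21 mm thick), front faces flush with the rails' −y face. The bottom of the first rung is 160 mm above the floor and each subsequent rung is 252 mm higher than the one below.

C is a spool: two coaxial disc flanges of radius 142 mm and thickness 22 mm, joined by a core cylinder of radius 65 mm and height 150 mm. The lower flange rests on z = 0 and the three cylinders share a vertical axis.

The ladder is on the floor beside the stool on its +x side. The spool is on top of the stool.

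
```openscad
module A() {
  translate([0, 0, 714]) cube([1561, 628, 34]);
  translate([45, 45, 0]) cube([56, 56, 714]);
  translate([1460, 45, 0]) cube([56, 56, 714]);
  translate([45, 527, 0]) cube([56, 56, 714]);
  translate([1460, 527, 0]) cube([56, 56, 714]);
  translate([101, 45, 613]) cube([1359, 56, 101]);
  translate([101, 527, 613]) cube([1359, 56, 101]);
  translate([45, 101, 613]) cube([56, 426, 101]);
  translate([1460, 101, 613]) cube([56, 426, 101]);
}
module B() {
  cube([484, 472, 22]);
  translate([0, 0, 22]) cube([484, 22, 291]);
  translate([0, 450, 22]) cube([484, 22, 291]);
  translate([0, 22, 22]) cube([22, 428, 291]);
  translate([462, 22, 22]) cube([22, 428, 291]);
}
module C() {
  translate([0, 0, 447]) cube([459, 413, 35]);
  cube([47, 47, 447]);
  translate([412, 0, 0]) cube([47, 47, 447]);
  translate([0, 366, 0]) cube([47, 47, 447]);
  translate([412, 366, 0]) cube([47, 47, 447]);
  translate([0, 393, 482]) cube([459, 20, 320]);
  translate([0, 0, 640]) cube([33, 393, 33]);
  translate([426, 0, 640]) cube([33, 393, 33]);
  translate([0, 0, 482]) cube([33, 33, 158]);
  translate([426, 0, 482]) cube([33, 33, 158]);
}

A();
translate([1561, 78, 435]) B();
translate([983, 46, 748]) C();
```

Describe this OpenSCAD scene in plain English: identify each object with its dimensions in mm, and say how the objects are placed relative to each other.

A is a table with a 1561×628 mm rectangular top, 34 mm thick, top surface at z = 748 mm, supported by four 56×56 mm square legs, each inset 45 mm from the nearest pair of top edges, running from the floor. Four apron rails, 56 mm thick and 101 mm tall, run between adjacent legs with their top edges flush with the underside of the top and their outer faces flush with the legs' outer faces.

B is an open-topped rectangular box: outside dimensions 484×472×313 mm, with a uniform wall and base thickness of 22 mm. The base is a full 484×472 slab on the floor; four walls sit on top of the base. The front and back walls (the −y and +y sides) span the full width; the two side walls fit between them.

C is a chair. The seat is a 459×413×35 mm slab with its top at z = 482 mm, on four 47×47 mm corner legs (flush with the seat edges, standing on z = 0). A flat backrest 20 mm thick, 320 mm tall, spans the full seat width and rises from the seat top along its +y edge, rear face flush with the rear of the seat. Two armrests of 33×33 mm section run along each side from the seat's front edge to the front of the backrest, top faces 191 mm above the seat top and outer faces flush with the seat's x-edges; a 33×33 mm post under the front of each armrest stands on the seat at the front corner.

The open box is beside the table with their tops flush at z = 748. The chair is on top of the table.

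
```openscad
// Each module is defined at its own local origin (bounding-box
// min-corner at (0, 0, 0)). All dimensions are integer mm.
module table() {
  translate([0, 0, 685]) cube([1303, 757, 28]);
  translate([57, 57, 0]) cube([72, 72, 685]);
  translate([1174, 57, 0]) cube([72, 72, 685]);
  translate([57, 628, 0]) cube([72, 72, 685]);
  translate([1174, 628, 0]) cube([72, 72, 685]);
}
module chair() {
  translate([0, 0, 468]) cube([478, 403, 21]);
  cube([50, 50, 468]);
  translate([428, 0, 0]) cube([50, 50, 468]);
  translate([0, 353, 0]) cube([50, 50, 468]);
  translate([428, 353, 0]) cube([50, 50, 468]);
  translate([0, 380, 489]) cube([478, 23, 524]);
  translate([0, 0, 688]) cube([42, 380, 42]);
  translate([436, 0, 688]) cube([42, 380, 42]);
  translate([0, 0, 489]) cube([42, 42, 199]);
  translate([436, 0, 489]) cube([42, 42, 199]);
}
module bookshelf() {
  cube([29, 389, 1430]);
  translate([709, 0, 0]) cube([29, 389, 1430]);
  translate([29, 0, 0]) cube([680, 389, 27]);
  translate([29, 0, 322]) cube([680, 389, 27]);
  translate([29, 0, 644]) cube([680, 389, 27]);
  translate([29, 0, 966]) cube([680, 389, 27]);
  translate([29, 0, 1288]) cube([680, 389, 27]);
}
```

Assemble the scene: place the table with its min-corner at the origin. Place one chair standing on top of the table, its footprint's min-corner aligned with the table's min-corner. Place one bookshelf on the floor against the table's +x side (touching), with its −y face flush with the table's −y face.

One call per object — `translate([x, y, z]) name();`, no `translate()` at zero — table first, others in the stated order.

table();
translate([0, 0, 713]) chair();
translate([1303, 0, 0]) bookshelf();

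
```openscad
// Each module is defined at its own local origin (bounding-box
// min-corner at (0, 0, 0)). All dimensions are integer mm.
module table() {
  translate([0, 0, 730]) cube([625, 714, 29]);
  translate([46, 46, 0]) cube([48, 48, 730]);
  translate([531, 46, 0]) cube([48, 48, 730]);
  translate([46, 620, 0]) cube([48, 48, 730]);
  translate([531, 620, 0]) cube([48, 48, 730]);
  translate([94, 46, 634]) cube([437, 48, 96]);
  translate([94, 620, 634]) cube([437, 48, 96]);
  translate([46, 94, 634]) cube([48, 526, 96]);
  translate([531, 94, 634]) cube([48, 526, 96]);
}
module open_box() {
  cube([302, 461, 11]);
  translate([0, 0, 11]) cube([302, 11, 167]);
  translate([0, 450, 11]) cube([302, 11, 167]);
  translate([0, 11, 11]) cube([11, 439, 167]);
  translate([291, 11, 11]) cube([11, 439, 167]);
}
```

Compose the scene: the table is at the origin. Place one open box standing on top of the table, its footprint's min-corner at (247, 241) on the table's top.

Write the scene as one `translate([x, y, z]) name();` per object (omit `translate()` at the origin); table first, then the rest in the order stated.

table();
translate([247, 241, 759]) open_box();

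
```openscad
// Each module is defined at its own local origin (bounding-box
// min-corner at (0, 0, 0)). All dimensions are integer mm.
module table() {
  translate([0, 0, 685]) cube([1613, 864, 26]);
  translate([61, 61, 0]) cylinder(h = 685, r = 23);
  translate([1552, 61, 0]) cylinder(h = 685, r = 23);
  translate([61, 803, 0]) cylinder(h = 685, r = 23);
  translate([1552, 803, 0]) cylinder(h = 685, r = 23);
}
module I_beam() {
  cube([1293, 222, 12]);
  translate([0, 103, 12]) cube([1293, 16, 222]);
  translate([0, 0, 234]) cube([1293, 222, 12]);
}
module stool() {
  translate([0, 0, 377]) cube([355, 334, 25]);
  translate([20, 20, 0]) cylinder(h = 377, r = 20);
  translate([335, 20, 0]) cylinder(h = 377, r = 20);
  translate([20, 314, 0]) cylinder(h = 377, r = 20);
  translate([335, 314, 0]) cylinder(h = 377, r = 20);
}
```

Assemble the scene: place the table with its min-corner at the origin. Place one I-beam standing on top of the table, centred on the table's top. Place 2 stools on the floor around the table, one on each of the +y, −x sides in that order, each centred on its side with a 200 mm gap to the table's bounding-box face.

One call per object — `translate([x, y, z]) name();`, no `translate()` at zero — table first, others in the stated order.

table();
translate([160, 321, 711]) I_beam();
translate([629, 1064, 0]) stool();
translate([-555, 265, 0]) stool();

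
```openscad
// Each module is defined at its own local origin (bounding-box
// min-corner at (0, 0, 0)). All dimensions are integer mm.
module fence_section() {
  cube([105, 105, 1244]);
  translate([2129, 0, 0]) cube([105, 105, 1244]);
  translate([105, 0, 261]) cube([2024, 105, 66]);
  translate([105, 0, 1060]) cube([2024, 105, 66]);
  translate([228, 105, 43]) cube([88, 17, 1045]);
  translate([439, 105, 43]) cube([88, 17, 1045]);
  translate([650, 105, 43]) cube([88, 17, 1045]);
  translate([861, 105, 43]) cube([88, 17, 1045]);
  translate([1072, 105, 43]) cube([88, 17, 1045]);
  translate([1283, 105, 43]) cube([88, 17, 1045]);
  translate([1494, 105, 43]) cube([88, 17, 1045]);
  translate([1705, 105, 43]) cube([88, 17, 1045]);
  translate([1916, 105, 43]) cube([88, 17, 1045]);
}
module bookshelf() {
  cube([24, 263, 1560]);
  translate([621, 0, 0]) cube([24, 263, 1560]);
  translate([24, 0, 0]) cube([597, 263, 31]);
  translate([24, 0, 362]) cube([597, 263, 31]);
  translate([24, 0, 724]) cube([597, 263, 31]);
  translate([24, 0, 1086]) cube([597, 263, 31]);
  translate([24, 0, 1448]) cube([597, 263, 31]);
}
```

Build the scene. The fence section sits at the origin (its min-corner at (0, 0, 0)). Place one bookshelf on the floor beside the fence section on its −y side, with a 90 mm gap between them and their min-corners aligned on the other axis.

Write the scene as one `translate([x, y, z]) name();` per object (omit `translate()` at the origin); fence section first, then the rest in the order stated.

fence_section();
translate([0, -353, 0]) bookshelf();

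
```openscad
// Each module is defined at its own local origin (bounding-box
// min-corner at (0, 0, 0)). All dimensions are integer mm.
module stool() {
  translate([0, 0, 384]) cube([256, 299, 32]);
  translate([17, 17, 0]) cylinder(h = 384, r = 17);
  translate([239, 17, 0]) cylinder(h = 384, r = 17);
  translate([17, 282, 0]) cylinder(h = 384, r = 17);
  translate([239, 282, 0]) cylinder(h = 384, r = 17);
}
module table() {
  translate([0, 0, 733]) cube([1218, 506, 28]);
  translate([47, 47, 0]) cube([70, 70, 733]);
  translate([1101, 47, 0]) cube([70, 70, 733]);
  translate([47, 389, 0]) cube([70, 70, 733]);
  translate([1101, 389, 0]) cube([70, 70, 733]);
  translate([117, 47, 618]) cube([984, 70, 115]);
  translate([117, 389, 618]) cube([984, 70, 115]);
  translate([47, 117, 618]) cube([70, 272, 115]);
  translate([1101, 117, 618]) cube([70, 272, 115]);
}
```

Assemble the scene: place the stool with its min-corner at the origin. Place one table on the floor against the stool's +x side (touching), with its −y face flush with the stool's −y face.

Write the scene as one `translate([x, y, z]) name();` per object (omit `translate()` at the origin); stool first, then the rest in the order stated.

stool();
translate([256, 0, 0]) table();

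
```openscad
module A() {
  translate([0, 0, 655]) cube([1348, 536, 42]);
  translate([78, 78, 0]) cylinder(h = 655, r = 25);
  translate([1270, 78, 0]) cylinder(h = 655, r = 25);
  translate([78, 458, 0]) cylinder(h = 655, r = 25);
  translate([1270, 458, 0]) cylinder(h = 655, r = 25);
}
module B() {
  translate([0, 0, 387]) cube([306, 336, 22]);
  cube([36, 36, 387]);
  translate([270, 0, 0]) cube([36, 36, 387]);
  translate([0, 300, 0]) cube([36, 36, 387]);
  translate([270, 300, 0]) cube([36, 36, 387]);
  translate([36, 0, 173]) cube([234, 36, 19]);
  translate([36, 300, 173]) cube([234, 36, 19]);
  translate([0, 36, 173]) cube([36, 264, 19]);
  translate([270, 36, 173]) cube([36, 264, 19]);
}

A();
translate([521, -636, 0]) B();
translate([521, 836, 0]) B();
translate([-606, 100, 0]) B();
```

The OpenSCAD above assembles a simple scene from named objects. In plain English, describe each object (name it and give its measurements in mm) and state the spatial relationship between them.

A is a rectangular dining table. The top is 1348×536×42 mm with its upper surface at z = 697 mm. It stands on four round legs of 50 mm diameter, each leg's bounding box inset 53 mm from the nearest pair of top edges, running from the floor to the underside of the top.

B is a simple wooden stool: a rectangular seat 306 mm (x) by 336 mm (y), 22 mm thick, top face at z = 409 mm, on four square legs, each 36×36 mm in cross-section. The legs rest on z = 0, each flush with a corner of the seat. Four stretchers, 36 mm wide and 19 mm tall, connect adjacent legs with their undersides at z = 173 mm, each running between the inner faces of the legs it joins and aligned with the legs' outer faces on the other axis.

Three stools sit around the table at the −y, +y, −x sides.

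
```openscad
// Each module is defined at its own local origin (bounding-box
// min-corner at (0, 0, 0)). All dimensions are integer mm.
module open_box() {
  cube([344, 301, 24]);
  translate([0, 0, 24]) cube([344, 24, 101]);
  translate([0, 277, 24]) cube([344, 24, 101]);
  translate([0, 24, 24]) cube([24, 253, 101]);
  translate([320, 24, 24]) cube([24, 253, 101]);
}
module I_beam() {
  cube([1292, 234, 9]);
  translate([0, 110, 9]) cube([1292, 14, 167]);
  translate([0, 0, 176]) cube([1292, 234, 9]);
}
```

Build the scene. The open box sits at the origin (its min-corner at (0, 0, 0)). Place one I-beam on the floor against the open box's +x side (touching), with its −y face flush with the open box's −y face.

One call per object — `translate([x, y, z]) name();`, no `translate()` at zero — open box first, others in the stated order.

open_box();
translate([344, 0, 0]) I_beam();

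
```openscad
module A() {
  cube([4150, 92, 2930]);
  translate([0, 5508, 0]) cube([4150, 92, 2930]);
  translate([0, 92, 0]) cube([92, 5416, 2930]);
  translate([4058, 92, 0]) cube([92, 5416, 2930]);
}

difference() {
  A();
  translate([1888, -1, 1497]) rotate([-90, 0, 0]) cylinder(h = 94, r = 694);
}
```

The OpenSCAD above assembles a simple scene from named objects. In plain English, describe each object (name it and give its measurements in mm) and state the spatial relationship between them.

A is a box-shaped house frame (walls only): outside footprint 4150×5600 mm, wall height 2930 mm, wall thickness 92 mm. The two y-facing walls run the full x-width; the two x-facing walls fit between the inner faces of the y-facing walls.

The house frame has a circular hole of radius 694 mm through its front wall, centred at (x = 1888, z = 1497).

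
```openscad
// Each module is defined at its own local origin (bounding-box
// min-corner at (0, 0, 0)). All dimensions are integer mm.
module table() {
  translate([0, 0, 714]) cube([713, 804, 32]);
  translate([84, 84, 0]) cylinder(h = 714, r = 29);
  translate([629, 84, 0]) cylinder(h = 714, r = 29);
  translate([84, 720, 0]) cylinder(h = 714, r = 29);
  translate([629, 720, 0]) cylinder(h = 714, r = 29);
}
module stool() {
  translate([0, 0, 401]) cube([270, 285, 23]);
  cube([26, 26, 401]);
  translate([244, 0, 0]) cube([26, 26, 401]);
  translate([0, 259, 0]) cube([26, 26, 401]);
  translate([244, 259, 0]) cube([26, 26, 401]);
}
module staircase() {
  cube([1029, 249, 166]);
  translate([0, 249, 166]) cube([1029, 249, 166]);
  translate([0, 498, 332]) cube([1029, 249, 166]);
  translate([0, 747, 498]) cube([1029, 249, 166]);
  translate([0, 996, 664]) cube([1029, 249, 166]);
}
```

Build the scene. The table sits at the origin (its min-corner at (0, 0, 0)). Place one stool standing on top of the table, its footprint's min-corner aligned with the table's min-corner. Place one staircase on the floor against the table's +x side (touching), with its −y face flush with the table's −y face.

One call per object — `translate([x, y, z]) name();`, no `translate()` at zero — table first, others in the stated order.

table();
translate([0, 0, 746]) stool();
translate([713, 0, 0]) staircase();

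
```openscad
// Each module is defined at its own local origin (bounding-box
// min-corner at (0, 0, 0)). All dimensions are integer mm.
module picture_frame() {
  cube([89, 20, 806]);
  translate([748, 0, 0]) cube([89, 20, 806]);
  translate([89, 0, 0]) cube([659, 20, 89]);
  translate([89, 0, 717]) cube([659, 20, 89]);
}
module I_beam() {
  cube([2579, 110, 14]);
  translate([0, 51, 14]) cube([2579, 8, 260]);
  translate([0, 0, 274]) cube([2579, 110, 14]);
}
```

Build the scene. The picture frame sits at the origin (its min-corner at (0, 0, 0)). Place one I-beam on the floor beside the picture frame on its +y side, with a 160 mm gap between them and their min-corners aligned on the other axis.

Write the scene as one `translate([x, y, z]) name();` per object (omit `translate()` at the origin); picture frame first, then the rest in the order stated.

picture_frame();
translate([0, 180, 0]) I_beam();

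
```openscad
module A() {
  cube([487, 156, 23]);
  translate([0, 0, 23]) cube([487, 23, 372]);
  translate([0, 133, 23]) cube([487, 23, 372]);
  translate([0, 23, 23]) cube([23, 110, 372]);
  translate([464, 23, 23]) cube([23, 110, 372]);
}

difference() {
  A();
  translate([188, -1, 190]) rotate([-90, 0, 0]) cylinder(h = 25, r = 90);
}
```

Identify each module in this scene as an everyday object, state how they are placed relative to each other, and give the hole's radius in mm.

The subtracted cylinder has r = 90 mm.

A is an open box. The open box has a circular hole through its front wall. The hole's radius is 90 mm.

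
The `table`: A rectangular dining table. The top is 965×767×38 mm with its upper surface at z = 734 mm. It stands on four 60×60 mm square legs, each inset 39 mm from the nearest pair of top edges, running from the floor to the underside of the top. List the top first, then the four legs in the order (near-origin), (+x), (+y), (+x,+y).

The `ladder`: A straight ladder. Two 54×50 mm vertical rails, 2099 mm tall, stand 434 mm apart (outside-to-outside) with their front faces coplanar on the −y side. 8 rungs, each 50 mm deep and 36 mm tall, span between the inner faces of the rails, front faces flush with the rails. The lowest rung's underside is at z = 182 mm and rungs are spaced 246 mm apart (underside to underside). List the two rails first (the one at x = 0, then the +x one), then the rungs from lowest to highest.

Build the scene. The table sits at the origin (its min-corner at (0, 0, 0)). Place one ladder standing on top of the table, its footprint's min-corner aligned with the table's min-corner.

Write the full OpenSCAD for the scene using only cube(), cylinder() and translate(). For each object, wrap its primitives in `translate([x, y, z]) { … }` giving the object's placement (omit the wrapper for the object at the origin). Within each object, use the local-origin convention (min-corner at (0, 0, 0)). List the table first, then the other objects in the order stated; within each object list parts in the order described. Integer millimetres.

translate([0, 0, 696]) cube([965, 767, 38]);
translate([39, 39, 0]) cube([60, 60, 696]);
translate([866, 39, 0]) cube([60, 60, 696]);
translate([39, 668, 0]) cube([60, 60, 696]);
translate([866, 668, 0]) cube([60, 60, 696]);
translate([0, 0, 734]) {
  cube([54, 50, 2099]);
  translate([380, 0, 0]) cube([54, 50, 2099]);
  translate([54, 0, 182]) cube([326, 50, 36]);
  translate([54, 0, 428]) cube([326, 50, 36]);
  translate([54, 0, 674]) cube([326, 50, 36]);
  translate([54, 0, 920]) cube([326, 50, 36]);
  translate([54, 0, 1166]) cube([326, 50, 36]);
  translate([54, 0, 1412]) cube([326, 50, 36]);
  translate([54, 0, 1658]) cube([326, 50, 36]);
  translate([54, 0, 1904]) cube([326, 50, 36]);
}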